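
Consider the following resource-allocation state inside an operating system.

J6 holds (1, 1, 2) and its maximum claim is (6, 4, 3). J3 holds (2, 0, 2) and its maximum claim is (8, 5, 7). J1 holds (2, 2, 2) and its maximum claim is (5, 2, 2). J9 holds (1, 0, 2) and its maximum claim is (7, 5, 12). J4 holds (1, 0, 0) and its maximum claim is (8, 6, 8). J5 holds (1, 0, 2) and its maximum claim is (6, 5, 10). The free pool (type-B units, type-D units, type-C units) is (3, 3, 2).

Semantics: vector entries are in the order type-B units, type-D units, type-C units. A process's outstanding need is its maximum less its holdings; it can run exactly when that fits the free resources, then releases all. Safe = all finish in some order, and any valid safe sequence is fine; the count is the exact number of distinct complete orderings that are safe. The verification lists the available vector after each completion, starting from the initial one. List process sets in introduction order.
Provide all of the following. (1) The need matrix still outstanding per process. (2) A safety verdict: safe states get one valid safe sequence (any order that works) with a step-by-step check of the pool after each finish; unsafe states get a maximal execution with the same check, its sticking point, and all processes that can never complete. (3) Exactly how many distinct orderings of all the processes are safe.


(1) Outstanding need per process (order type-B units, type-D units, type-C units):
  J6: (5, 3, 1)
  J3: (6, 5, 5)
  J1: (3, 0, 0)
  J9: (6, 5, 10)
  J4: (7, 6, 8)
  J5: (5, 5, 8)
(2) SAFE, for example via the order J1, J6, J3, J5, J9, J4.
Key observation: J1 marks the first exact bind of the order: its need (3, 0, 0) fits the free (3, 3, 2) with zero slack on a requested resource.
Check, step by step:
  pool = (3, 3, 2)
  J1: need (3, 0, 0) fits (3, 3, 2); releases (2, 2, 2), pool now (5, 5, 4)
  J6: need (5, 3, 1) fits (5, 5, 4); releases (1, 1, 2), pool now (6, 6, 6)
  J3: need (6, 5, 5) fits (6, 6, 6); releases (2, 0, 2), pool now (8, 6, 8)
  J5: need (5, 5, 8) fits (8, 6, 8); releases (1, 0, 2), pool now (9, 6, 10)
  J9: need (6, 5, 10) fits (9, 6, 10); releases (1, 0, 2), pool now (10, 6, 12)
  J4: need (7, 6, 8) fits (10, 6, 12); releases (1, 0, 0), pool now (11, 6, 12)
(3) Precisely 3 of the possible complete orderings are safe sequences.


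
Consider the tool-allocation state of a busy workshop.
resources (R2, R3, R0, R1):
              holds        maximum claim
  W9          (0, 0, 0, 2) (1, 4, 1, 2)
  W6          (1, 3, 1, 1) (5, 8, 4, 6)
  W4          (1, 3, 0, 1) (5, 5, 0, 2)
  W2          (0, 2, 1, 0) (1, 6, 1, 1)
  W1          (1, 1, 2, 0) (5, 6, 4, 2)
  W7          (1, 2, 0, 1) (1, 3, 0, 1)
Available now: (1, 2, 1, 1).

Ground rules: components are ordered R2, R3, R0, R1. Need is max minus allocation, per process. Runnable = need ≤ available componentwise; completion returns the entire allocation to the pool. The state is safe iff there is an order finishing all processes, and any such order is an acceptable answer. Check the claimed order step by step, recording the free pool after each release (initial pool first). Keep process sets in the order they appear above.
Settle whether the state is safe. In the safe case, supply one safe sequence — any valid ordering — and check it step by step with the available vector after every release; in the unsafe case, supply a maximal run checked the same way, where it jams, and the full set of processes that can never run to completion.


UNSAFE — no complete ordering exists.
Key observation: once W7, W2, W9 finish, the pool peaks at (2, 6, 2, 4) — and every remaining process still needs more R2 than that.
Going as far as possible: W7, W2, W9; after that, nothing fits. Check, step by step:
  pool = (1, 2, 1, 1)
  run W7 (needs (0, 1, 0, 0), free (1, 2, 1, 1)); after release of (1, 2, 0, 1) the pool is (2, 4, 1, 2)
  run W2 (needs (1, 4, 0, 1), free (2, 4, 1, 2)); after release of (0, 2, 1, 0) the pool is (2, 6, 2, 2)
  run W9 (needs (1, 4, 1, 0), free (2, 6, 2, 2)); after release of (0, 0, 0, 2) the pool is (2, 6, 2, 4)
  blocked: W6 wants (4, 5, 3, 5), pool (2, 6, 2, 4) — not enough R2, R0 and R1
  blocked: W4 wants (4, 2, 0, 1), pool (2, 6, 2, 4) — not enough R2
  blocked: W1 wants (4, 5, 2, 2), pool (2, 6, 2, 4) — not enough R2
Processes that can never finish: W6, W4 and W1.


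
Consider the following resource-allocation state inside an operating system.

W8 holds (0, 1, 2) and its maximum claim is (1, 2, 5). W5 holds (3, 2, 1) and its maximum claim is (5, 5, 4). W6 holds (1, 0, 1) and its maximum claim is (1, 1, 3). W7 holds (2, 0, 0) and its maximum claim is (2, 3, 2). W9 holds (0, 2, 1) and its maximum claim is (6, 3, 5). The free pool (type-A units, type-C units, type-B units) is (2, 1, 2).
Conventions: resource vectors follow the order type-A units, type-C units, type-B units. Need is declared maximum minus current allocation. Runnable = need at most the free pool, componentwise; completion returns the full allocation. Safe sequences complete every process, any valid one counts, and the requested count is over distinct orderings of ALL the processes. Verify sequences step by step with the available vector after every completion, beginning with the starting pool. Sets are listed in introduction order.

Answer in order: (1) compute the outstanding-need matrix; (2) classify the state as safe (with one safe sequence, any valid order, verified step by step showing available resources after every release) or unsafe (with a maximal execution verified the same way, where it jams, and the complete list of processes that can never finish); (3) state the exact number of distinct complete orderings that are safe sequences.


(1) Need matrix, components ordered type-A units, type-C units, type-B units:
  W8: (1, 1, 3)
  W5: (2, 3, 3)
  W6: (0, 1, 2)
  W7: (0, 3, 2)
  W9: (6, 1, 4)
(2) UNSAFE.
Key observation: after W6, W8 the pool peaks at (3, 2, 5), and each blocked process is short somewhere: W5 on type-C units; W7 on type-C units; W9 on type-A units.
Going as far as possible: W6, W8; after that, nothing fits. Step-by-step check:
  pool = (2, 1, 2)
  W6: need (0, 1, 2) fits (2, 1, 2); releases (1, 0, 1), pool now (3, 1, 3)
  W8: need (1, 1, 3) fits (3, 1, 3); releases (0, 1, 2), pool now (3, 2, 5)
  blocked: W5 wants (2, 3, 3), pool (3, 2, 5) — not enough type-C units
  blocked: W7 wants (0, 3, 2), pool (3, 2, 5) — not enough type-C units
  blocked: W9 wants (6, 1, 4), pool (3, 2, 5) — not enough type-A units
Never able to finish: W5, W7 and W9.
(3) Precisely 0 of the possible complete orderings are safe sequences.


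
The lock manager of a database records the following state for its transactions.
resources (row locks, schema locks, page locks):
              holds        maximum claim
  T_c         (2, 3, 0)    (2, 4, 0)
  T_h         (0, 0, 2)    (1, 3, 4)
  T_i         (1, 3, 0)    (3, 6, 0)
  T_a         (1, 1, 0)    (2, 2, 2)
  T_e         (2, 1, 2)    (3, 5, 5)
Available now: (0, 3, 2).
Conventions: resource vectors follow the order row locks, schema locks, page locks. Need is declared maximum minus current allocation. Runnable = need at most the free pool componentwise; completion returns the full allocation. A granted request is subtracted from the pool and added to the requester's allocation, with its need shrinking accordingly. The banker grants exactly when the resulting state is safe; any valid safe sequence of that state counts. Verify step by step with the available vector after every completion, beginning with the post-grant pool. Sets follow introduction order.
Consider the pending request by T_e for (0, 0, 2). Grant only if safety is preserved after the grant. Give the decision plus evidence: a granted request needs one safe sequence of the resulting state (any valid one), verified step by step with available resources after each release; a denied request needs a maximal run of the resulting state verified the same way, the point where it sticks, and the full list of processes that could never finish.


DENY — the pretend-granted state is unsafe.
Key observation: even finishing T_c, T_i leaves just (3, 9, 0) free — too little page locks for any of the remaining processes.
On the post-grant state, T_c, T_i is a maximal run — nothing extends it. Walking it through:
  pool = (0, 3, 0)
  run T_c (needs (0, 1, 0), free (0, 3, 0)); after release of (2, 3, 0) the pool is (2, 6, 0)
  run T_i (needs (2, 3, 0), free (2, 6, 0)); after release of (1, 3, 0) the pool is (3, 9, 0)
  T_h still needs (1, 3, 2) but only (3, 9, 0) is free — short on page locks
  T_a still needs (1, 1, 2) but only (3, 9, 0) is free — short on page locks
  T_e still needs (1, 4, 1) but only (3, 9, 0) is free — short on page locks
Had the request been granted, T_h, T_a and T_e could never finish.


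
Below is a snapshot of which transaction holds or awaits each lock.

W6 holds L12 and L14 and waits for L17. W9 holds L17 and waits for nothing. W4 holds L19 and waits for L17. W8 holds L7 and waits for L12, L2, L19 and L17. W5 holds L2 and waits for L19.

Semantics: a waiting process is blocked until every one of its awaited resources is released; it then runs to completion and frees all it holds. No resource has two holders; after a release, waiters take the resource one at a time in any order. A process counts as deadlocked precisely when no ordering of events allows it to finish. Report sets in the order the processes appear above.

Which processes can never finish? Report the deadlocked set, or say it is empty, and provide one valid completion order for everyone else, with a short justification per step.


No process is deadlocked.
Key observation: all waits point, directly or indirectly, at processes that can finish, so nothing is permanently blocked.
The rest can finish in the order W9, W6, W4, W5, W8.
Check, step by step:
  run W9 (it waits on nothing); releases L17
  run W6 (all its waits — L17 — are resolved); releases L12 and L14
  run W4 (all its waits — L17 — are resolved); releases L19
  run W5 (all its waits — L19 — are resolved); releases L2
  run W8 (all its waits — L12, L2, L19 and L17 — are resolved); releases L7


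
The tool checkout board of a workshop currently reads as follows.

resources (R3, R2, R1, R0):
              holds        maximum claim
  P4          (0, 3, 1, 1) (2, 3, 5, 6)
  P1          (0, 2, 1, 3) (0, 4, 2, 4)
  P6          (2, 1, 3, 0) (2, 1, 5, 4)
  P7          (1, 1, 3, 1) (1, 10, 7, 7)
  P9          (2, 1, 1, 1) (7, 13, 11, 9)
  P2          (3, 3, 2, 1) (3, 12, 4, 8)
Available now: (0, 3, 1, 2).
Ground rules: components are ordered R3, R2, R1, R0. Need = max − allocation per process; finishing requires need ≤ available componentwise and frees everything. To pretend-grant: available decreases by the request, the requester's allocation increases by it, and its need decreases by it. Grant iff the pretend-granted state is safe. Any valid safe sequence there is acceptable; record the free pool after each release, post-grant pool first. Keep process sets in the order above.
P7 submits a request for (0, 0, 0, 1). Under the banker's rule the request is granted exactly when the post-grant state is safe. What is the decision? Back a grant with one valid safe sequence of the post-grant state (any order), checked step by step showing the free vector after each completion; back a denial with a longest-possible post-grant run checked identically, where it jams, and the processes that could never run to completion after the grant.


DENY — the pretend-granted state is unsafe.
Key observation: even finishing P1, P6 leaves just (2, 6, 5, 4) free — too little R0 for any of the remaining processes.
On the post-grant state, P1, P6 is a maximal run — nothing extends it. Verifying each step:
  pool = (0, 3, 1, 1)
  P1 needs (0, 2, 1, 1) <= (0, 3, 1, 1) -> finishes; pool += (0, 2, 1, 3) = (0, 5, 2, 4)
  P6 needs (0, 0, 2, 4) <= (0, 5, 2, 4) -> finishes; pool += (2, 1, 3, 0) = (2, 6, 5, 4)
  blocked: P4 wants (2, 0, 4, 5), pool (2, 6, 5, 4) — not enough R0
  blocked: P7 wants (0, 9, 4, 5), pool (2, 6, 5, 4) — not enough R2 and R0
  blocked: P9 wants (5, 12, 10, 8), pool (2, 6, 5, 4) — not enough R3, R2, R1 and R0
  blocked: P2 wants (0, 9, 2, 7), pool (2, 6, 5, 4) — not enough R2 and R0
Processes that could never finish after the grant: P4, P7, P9 and P2.


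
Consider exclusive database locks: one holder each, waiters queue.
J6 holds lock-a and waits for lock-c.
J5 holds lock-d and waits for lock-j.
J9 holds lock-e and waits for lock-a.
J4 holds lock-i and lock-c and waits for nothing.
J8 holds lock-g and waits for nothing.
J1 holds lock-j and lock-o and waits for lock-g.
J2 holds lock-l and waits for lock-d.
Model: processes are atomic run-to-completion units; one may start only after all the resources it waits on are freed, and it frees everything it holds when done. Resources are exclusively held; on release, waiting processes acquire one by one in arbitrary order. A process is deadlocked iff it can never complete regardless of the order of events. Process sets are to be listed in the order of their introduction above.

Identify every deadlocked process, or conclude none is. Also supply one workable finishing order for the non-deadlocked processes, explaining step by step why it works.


The deadlocked set is empty.
Key observation: the wait relation is loop-free; peeling off processes with no waits unwinds the whole state.
A valid finishing order for the others: J8, J1, J5, J2, J4, J6, J9.
Walking it through:
  run J8 (it waits on nothing); releases lock-g
  J1 waits on lock-g — all released -> runs and releases lock-j and lock-o
  J5 waits on lock-j — all released -> runs and releases lock-d
  J2 waits on lock-d — all released -> runs and releases lock-l
  run J4 (it waits on nothing); releases lock-i and lock-c
  J6 waits on lock-c — all released -> runs and releases lock-a
  J9 waits on lock-a — all released -> runs and releases lock-e


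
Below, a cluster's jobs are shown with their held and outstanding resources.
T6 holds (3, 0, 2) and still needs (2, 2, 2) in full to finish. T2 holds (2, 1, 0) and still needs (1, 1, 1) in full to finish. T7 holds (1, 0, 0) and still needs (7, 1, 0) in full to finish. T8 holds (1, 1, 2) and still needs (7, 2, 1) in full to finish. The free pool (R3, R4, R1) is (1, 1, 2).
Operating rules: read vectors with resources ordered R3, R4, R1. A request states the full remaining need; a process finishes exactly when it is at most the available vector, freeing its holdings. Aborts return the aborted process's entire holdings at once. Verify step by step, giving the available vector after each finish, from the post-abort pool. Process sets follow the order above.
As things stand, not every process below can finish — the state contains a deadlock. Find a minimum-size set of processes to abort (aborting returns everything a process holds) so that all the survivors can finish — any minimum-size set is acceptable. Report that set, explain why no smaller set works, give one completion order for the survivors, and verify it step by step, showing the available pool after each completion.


Minimum abort set: T8.
Key observation: T7 could never have finished before the abort; with (1, 1, 2) returned by T8, it fits at step 3.
No smaller set exists: with zero aborts the deadlock remains.
Survivors finish in the order: T2, T6, T7. Walking it through (pool after the aborts first):
  pool = (2, 2, 4)
  T2: need (1, 1, 1) fits (2, 2, 4); releases (2, 1, 0), pool now (4, 3, 4)
  T6: need (2, 2, 2) fits (4, 3, 4); releases (3, 0, 2), pool now (7, 3, 6)
  T7: need (7, 1, 0) fits (7, 3, 6); releases (1, 0, 0), pool now (8, 3, 6)


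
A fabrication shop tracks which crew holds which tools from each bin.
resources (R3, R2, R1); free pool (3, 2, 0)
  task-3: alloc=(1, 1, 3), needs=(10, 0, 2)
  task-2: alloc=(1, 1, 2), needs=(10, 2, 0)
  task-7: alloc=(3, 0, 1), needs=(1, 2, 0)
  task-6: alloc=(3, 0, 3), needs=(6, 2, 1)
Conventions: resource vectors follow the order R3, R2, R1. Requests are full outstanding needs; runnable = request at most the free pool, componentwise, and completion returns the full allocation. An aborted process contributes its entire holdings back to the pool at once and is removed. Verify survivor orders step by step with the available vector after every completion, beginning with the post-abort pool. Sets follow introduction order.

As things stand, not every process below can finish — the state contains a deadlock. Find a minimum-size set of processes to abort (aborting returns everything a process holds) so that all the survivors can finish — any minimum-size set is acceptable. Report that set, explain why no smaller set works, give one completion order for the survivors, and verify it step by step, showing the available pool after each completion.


Abort task-3.
Key observation: aborting task-3 returns (1, 1, 3), and task-2 — hopeless before — runs at step 3 with the returned capacity in the pool.
Minimality: the empty abort set fails — the state is deadlocked as it stands.
The survivors complete as task-7, task-6, task-2. Walking it through (starting from the post-abort pool):
  pool = (4, 3, 3)
  task-7: need (1, 2, 0) fits (4, 3, 3); releases (3, 0, 1), pool now (7, 3, 4)
  task-6: need (6, 2, 1) fits (7, 3, 4); releases (3, 0, 3), pool now (10, 3, 7)
  task-2: need (10, 2, 0) fits (10, 3, 7); releases (1, 1, 2), pool now (11, 4, 9)


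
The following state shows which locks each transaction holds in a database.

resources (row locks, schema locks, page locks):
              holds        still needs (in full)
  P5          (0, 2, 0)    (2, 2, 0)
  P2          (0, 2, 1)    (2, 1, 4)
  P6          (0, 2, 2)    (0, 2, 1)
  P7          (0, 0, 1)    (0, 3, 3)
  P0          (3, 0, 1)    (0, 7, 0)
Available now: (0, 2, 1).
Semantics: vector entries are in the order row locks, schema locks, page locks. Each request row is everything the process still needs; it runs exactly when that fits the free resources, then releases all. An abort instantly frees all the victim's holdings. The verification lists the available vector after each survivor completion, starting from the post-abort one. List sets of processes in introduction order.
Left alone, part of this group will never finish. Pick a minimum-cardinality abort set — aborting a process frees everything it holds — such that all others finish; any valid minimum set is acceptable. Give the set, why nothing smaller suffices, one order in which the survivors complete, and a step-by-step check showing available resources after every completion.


Minimum abort set: P0.
Key observation: P2 could never have finished before the abort; with (3, 0, 1) returned by P0, it fits at step 2.
No smaller set exists: with zero aborts the deadlock remains.
One survivor order: P6, P2, P5, P7. Verifying each step (post-abort pool first):
  pool = (3, 2, 2)
  P6 needs (0, 2, 1) <= (3, 2, 2) -> finishes; pool += (0, 2, 2) = (3, 4, 4)
  P2 needs (2, 1, 4) <= (3, 4, 4) -> finishes; pool += (0, 2, 1) = (3, 6, 5)
  P5 needs (2, 2, 0) <= (3, 6, 5) -> finishes; pool += (0, 2, 0) = (3, 8, 5)
  P7 needs (0, 3, 3) <= (3, 8, 5) -> finishes; pool += (0, 0, 1) = (3, 8, 6)


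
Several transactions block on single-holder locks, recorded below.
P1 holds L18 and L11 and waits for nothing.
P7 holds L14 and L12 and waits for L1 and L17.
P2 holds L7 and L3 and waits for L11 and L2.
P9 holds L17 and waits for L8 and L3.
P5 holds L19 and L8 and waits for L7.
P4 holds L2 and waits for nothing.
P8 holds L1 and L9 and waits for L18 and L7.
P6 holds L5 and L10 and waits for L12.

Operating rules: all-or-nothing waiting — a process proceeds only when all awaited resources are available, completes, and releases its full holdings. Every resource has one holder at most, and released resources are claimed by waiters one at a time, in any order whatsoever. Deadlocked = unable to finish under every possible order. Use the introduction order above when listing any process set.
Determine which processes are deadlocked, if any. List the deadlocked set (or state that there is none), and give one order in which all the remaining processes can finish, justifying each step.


Nothing here is deadlocked.
Key observation: all waits point, directly or indirectly, at processes that can finish, so nothing is permanently blocked.
One completion order for the rest: P4, P1, P2, P8, P5, P9, P7, P6.
Walking it through:
  run P4 (it waits on nothing); releases L2
  run P1 (it waits on nothing); releases L18 and L11
  run P2 (all its waits — L11 and L2 — are resolved); releases L7 and L3
  run P8 (all its waits — L18 and L7 — are resolved); releases L1 and L9
  run P5 (all its waits — L7 — are resolved); releases L19 and L8
  run P9 (all its waits — L8 and L3 — are resolved); releases L17
  run P7 (all its waits — L1 and L17 — are resolved); releases L14 and L12
  run P6 (all its waits — L12 — are resolved); releases L5 and L10


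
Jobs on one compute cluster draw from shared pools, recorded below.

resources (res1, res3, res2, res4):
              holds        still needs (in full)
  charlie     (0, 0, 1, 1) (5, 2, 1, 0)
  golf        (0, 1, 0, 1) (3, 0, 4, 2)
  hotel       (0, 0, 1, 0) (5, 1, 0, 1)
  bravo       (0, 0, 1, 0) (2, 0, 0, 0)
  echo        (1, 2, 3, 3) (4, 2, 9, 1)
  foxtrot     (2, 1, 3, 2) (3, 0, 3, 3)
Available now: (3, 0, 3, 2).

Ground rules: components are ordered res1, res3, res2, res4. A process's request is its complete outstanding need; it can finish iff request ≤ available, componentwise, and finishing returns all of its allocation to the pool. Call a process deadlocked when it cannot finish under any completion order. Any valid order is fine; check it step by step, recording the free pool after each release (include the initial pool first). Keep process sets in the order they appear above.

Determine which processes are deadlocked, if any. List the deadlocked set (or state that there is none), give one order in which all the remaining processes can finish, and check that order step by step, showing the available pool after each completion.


No process is deadlocked.
Key observation: there is always a runnable process — bravo first — so the state unwinds completely.
A valid finishing order for the others: bravo, golf, foxtrot, charlie, hotel, echo. Walking it through:
  pool = (3, 0, 3, 2)
  bravo needs (2, 0, 0, 0) <= (3, 0, 3, 2) -> finishes; pool += (0, 0, 1, 0) = (3, 0, 4, 2)
  golf needs (3, 0, 4, 2) <= (3, 0, 4, 2) -> finishes; pool += (0, 1, 0, 1) = (3, 1, 4, 3)
  foxtrot needs (3, 0, 3, 3) <= (3, 1, 4, 3) -> finishes; pool += (2, 1, 3, 2) = (5, 2, 7, 5)
  charlie needs (5, 2, 1, 0) <= (5, 2, 7, 5) -> finishes; pool += (0, 0, 1, 1) = (5, 2, 8, 6)
  hotel needs (5, 1, 0, 1) <= (5, 2, 8, 6) -> finishes; pool += (0, 0, 1, 0) = (5, 2, 9, 6)
  echo needs (4, 2, 9, 1) <= (5, 2, 9, 6) -> finishes; pool += (1, 2, 3, 3) = (6, 4, 12, 9)


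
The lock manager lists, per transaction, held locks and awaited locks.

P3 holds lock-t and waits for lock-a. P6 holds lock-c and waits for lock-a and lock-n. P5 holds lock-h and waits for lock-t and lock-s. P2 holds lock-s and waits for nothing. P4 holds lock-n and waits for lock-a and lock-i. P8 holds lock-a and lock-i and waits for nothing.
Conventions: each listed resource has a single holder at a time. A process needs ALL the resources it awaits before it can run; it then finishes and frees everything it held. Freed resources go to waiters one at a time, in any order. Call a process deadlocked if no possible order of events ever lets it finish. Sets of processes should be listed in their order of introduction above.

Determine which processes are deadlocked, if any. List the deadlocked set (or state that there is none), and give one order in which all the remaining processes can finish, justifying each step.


The deadlocked set is empty.
Key observation: no waiting chain loops back on itself — every chain ends at a process that waits on nothing, so everyone eventually runs.
One completion order for the rest: P8, P3, P4, P6, P2, P5.
Step-by-step check:
  P8 waits on nothing -> runs at once and releases lock-a and lock-i
  P3 waits on lock-a — all released -> runs and releases lock-t
  P4 waits on lock-a and lock-i — all released -> runs and releases lock-n
  P6 waits on lock-a and lock-n — all released -> runs and releases lock-c
  P2 waits on nothing -> runs at once and releases lock-s
  P5 waits on lock-t and lock-s — all released -> runs and releases lock-h


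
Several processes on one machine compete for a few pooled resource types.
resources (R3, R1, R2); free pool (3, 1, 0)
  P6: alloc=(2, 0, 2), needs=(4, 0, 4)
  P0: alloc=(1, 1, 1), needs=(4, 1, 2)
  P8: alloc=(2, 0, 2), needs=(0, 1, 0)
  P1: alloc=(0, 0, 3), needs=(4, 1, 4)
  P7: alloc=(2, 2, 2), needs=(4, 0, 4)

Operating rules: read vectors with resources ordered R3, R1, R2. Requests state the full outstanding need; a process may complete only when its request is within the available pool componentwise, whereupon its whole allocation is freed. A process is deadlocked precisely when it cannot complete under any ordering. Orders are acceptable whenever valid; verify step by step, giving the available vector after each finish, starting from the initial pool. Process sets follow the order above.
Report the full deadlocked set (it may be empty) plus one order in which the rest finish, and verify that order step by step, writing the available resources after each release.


The deadlocked set is P6, P1 and P7.
Key observation: the wall is R2: completing P8, P0 brings the pool only to (6, 2, 3), and all the rest need more.
One completion order for the rest: P8, P0. Check, step by step:
  pool = (3, 1, 0)
  P8: need (0, 1, 0) fits (3, 1, 0); releases (2, 0, 2), pool now (5, 1, 2)
  P0: need (4, 1, 2) fits (5, 1, 2); releases (1, 1, 1), pool now (6, 2, 3)
The blocked processes can never fit:
  P6 cannot run: need (4, 0, 4) vs free (6, 2, 3) (insufficient R2)
  P1 cannot run: need (4, 1, 4) vs free (6, 2, 3) (insufficient R2)
  P7 cannot run: need (4, 0, 4) vs free (6, 2, 3) (insufficient R2)


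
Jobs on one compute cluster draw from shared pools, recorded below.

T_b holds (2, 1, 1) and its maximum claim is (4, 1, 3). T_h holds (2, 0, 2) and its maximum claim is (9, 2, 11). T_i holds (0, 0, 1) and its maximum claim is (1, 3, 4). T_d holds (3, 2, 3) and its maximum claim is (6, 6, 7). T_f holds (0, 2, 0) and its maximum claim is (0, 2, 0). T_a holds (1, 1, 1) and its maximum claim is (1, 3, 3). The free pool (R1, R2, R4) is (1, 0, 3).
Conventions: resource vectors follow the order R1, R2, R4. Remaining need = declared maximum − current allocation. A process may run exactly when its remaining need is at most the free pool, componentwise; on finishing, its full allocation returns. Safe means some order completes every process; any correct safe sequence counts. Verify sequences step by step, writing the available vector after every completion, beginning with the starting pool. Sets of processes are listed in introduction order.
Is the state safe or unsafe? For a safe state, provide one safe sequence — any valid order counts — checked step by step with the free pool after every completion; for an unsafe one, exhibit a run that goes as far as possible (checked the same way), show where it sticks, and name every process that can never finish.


SAFE. One safe sequence: T_f, T_a, T_b, T_i, T_d, T_h.
Key observation: reading the order forward, T_a is the first process whose need (0, 2, 2) meets the free pool (1, 2, 3) exactly on a resource it requests.
Step-by-step check:
  pool = (1, 0, 3)
  T_f needs (0, 0, 0) <= (1, 0, 3) -> finishes; pool += (0, 2, 0) = (1, 2, 3)
  T_a needs (0, 2, 2) <= (1, 2, 3) -> finishes; pool += (1, 1, 1) = (2, 3, 4)
  T_b needs (2, 0, 2) <= (2, 3, 4) -> finishes; pool += (2, 1, 1) = (4, 4, 5)
  T_i needs (1, 3, 3) <= (4, 4, 5) -> finishes; pool += (0, 0, 1) = (4, 4, 6)
  T_d needs (3, 4, 4) <= (4, 4, 6) -> finishes; pool += (3, 2, 3) = (7, 6, 9)
  T_h needs (7, 2, 9) <= (7, 6, 9) -> finishes; pool += (2, 0, 2) = (9, 6, 11)


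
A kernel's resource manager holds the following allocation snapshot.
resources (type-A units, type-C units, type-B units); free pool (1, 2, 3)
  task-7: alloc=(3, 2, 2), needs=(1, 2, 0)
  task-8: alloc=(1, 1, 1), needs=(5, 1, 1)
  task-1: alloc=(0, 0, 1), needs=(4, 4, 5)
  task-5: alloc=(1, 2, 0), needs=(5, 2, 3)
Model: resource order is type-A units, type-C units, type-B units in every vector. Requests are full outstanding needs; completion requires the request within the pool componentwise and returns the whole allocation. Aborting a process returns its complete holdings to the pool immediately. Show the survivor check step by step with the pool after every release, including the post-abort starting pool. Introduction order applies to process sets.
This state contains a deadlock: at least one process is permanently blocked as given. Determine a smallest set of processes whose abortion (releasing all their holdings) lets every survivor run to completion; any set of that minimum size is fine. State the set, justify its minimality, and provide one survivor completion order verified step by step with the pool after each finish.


Abort task-5.
Key observation: before aborting task-5, task-8 was permanently blocked — no order could ever run it; afterwards it completes at step 3.
No smaller set exists: with zero aborts the deadlock remains.
The survivors complete as task-7, task-1, task-8. Walking it through (starting from the post-abort pool):
  pool = (2, 4, 3)
  task-7: need (1, 2, 0) fits (2, 4, 3); releases (3, 2, 2), pool now (5, 6, 5)
  task-1: need (4, 4, 5) fits (5, 6, 5); releases (0, 0, 1), pool now (5, 6, 6)
  task-8: need (5, 1, 1) fits (5, 6, 6); releases (1, 1, 1), pool now (6, 7, 7)


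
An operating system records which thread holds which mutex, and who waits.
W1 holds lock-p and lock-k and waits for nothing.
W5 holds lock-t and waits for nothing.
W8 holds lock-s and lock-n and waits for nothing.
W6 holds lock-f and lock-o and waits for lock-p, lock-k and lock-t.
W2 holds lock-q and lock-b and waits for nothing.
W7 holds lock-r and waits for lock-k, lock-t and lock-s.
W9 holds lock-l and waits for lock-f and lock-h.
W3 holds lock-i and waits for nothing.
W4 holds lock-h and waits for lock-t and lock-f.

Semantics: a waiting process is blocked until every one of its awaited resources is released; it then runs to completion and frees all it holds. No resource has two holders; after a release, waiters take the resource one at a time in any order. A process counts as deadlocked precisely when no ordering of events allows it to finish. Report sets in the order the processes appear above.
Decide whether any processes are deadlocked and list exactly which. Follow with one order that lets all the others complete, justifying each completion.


No process is deadlocked.
Key observation: the wait relation is loop-free; peeling off processes with no waits unwinds the whole state.
A valid finishing order for the others: W8, W5, W1, W6, W7, W2, W4, W3, W9.
Check, step by step:
  W8 waits on nothing -> runs at once and releases lock-s and lock-n
  W5 waits on nothing -> runs at once and releases lock-t
  W1 waits on nothing -> runs at once and releases lock-p and lock-k
  W6: everything it awaited (lock-p, lock-k and lock-t) is free; runs, freeing lock-f and lock-o
  W7: everything it awaited (lock-k, lock-t and lock-s) is free; runs, freeing lock-r
  W2 waits on nothing -> runs at once and releases lock-q and lock-b
  W4: everything it awaited (lock-t and lock-f) is free; runs, freeing lock-h
  W3 waits on nothing -> runs at once and releases lock-i
  W9: everything it awaited (lock-f and lock-h) is free; runs, freeing lock-l


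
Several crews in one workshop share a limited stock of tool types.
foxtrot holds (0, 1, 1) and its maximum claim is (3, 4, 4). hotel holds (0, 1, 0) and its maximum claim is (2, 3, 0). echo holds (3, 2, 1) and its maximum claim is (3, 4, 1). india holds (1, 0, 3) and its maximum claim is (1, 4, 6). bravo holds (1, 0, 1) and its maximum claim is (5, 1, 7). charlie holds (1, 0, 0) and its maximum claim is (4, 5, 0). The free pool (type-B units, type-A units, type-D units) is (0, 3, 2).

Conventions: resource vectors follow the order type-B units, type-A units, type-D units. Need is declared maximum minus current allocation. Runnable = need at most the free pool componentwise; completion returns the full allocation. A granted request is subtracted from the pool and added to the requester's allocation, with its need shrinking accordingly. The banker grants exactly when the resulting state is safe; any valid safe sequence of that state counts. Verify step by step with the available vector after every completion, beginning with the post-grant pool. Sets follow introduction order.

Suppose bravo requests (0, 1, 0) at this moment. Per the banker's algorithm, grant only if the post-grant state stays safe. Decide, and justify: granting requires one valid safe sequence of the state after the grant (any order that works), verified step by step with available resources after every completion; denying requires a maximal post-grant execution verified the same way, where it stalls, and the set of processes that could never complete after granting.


GRANT. The post-grant state is safe; one safe sequence: echo, foxtrot, india, bravo, hotel, charlie.
Key observation: granting shrinks the pool to (0, 2, 2), yet echo still fits and the chain goes through.
Check on the post-grant state, step by step:
  pool = (0, 2, 2)
  run echo (needs (0, 2, 0), free (0, 2, 2)); after release of (3, 2, 1) the pool is (3, 4, 3)
  run foxtrot (needs (3, 3, 3), free (3, 4, 3)); after release of (0, 1, 1) the pool is (3, 5, 4)
  run india (needs (0, 4, 3), free (3, 5, 4)); after release of (1, 0, 3) the pool is (4, 5, 7)
  run bravo (needs (4, 0, 6), free (4, 5, 7)); after release of (1, 1, 1) the pool is (5, 6, 8)
  run hotel (needs (2, 2, 0), free (5, 6, 8)); after release of (0, 1, 0) the pool is (5, 7, 8)
  run charlie (needs (3, 5, 0), free (5, 7, 8)); after release of (1, 0, 0) the pool is (6, 7, 8)


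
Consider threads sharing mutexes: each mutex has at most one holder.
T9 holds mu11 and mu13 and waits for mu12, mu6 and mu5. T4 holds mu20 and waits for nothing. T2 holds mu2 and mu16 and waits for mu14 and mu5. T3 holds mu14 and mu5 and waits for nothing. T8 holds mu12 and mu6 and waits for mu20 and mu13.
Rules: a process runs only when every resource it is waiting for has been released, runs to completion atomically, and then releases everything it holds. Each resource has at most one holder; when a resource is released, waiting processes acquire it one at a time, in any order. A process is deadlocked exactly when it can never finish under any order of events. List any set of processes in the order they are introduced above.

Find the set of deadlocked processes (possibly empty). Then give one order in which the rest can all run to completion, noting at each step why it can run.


Deadlocked: T9 and T8.
Key observation: the waits loop around T9 -> T8 -> T9 with no way out; no other process is dragged down with it.
A valid finishing order for the others: T4, T3, T2.
Walking it through:
  run T4 (it waits on nothing); releases mu20
  run T3 (it waits on nothing); releases mu14 and mu5
  run T2 (all its waits — mu14 and mu5 — are resolved); releases mu2 and mu16


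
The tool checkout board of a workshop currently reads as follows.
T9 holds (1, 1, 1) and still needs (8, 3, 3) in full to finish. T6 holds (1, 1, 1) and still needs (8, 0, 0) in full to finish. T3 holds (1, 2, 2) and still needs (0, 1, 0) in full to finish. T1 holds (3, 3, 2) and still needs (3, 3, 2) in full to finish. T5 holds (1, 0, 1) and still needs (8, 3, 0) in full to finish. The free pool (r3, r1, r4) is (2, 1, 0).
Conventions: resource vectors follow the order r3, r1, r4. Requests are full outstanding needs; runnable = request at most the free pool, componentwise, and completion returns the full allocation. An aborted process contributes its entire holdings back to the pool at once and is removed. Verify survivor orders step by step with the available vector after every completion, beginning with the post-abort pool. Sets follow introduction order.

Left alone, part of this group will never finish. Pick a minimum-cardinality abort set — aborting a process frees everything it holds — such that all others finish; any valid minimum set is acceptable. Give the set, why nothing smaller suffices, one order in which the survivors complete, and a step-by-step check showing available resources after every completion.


Minimum abort set: T9 and T5.
Key observation: T6 could never have finished before the abort; with (2, 1, 2) returned by T9 and T5, it fits at step 3.
No one abort is enough; case by case: T9 alone leaves T6 blocked (short on r3); T6 alone leaves T9 blocked (short on r3); T3 alone leaves T9 blocked (short on r3); T1 alone leaves T9 blocked (short on r3); T5 alone leaves T9 blocked (short on r3).
Survivors finish in the order: T3, T1, T6. Verifying each step (pool after the aborts first):
  pool = (4, 2, 2)
  T3 needs (0, 1, 0) <= (4, 2, 2) -> finishes; pool += (1, 2, 2) = (5, 4, 4)
  T1 needs (3, 3, 2) <= (5, 4, 4) -> finishes; pool += (3, 3, 2) = (8, 7, 6)
  T6 needs (8, 0, 0) <= (8, 7, 6) -> finishes; pool += (1, 1, 1) = (9, 8, 7)


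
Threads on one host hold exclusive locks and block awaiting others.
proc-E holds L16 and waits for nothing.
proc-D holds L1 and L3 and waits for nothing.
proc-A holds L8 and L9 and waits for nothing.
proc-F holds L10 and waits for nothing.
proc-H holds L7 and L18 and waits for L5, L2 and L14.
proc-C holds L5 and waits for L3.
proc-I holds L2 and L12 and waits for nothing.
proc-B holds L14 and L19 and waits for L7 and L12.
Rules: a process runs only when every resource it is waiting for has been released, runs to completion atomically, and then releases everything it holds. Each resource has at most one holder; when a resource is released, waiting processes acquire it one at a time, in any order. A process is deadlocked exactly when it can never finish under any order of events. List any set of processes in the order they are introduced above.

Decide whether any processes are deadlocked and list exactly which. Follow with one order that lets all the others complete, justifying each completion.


Deadlocked: proc-H and proc-B.
Key observation: nobody on the ring proc-H -> proc-B -> proc-H can start until another member finishes, which never happens; no other process is dragged down with it.
One completion order for the rest: proc-I, proc-F, proc-D, proc-A, proc-E, proc-C.
Check, step by step:
  proc-I waits on nothing -> runs at once and releases L2 and L12
  proc-F waits on nothing -> runs at once and releases L10
  proc-D waits on nothing -> runs at once and releases L1 and L3
  proc-A waits on nothing -> runs at once and releases L8 and L9
  proc-E waits on nothing -> runs at once and releases L16
  proc-C waits on L3 — all released -> runs and releases L5


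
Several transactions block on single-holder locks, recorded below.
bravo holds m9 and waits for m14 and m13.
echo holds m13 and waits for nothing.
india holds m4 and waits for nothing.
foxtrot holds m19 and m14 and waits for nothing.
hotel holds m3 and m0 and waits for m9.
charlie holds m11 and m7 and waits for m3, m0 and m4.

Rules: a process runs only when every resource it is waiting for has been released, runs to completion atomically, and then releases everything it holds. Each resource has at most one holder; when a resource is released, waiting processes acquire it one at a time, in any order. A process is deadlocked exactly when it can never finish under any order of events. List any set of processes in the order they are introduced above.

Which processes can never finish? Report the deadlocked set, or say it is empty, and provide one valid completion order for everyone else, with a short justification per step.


The deadlocked set is empty.
Key observation: although several processes wait, no cycle exists — each chain bottoms out at a free runner.
One completion order for the rest: echo, foxtrot, bravo, hotel, india, charlie.
Verifying each step:
  run echo (it waits on nothing); releases m13
  run foxtrot (it waits on nothing); releases m19 and m14
  run bravo (all its waits — m14 and m13 — are resolved); releases m9
  run hotel (all its waits — m9 — are resolved); releases m3 and m0
  run india (it waits on nothing); releases m4
  run charlie (all its waits — m3, m0 and m4 — are resolved); releases m11 and m7
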